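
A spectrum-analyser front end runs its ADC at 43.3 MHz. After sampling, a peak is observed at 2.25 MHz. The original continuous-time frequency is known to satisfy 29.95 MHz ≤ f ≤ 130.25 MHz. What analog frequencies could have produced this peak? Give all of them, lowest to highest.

41.05 MHz, 45.55 MHz, 84.35 MHz, 88.85 MHz, 127.65 MHz

Frequencies that alias to 2.25 MHz are k·fs ± 2.25 MHz for integer k ≥ 0.
k=0: 2.25 MHz.
k=1: 41.05 MHz, 45.55 MHz.
k=2: 84.35 MHz, 88.85 MHz.
k=3: 127.65 MHz, 132.15 MHz.
k=4: 170.95 MHz, 175.45 MHz.
Within [29.95 MHz, 130.25 MHz]: 41.05 MHz, 45.55 MHz, 84.35 MHz, 88.85 MHz, 127.65 MHz.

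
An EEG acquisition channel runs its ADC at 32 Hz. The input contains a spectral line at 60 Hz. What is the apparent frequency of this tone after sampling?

4 Hz

60 Hz mod fs = 28 Hz.
28 Hz > fs/2 = 16 Hz, folds to fs − 28 Hz = 4 Hz.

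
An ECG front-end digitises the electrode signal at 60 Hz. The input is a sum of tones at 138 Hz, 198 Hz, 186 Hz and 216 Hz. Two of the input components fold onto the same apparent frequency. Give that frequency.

fs/2 = 30 Hz.
138 Hz mod fs = 18 Hz.
18 Hz ≤ fs/2 = 30 Hz, appears at 18 Hz.
198 Hz mod fs = 18 Hz.
18 Hz ≤ fs/2 = 30 Hz, appears at 18 Hz.
186 Hz mod fs = 6 Hz.
6 Hz ≤ fs/2 = 30 Hz, appears at 6 Hz.
216 Hz mod fs = 36 Hz.
36 Hz > fs/2 = 30 Hz, folds to fs − 36 Hz = 24 Hz.
138 Hz and 198 Hz both map to 18 Hz.

18 Hz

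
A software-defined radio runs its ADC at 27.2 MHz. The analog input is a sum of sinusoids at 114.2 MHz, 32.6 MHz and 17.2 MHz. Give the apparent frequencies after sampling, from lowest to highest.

5.4 MHz, 10 MHz

fs/2 = 13.6 MHz.
114.2 MHz mod fs = 5.4 MHz.
5.4 MHz ≤ fs/2 = 13.6 MHz, appears at 5.4 MHz.
32.6 MHz mod fs = 5.4 MHz.
5.4 MHz ≤ fs/2 = 13.6 MHz, appears at 5.4 MHz.
17.2 MHz > fs/2 = 13.6 MHz, folds to fs − 17.2 MHz = 10 MHz.
Distinct values: {5.4 MHz, 10 MHz}.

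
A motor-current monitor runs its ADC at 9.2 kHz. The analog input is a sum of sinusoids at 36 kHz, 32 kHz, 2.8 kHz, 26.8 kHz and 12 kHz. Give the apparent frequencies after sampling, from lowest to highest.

0.8 kHz, 2.8 kHz, 4.4 kHz

fs/2 = 4.6 kHz.
36 kHz mod fs = 8.4 kHz.
8.4 kHz > fs/2 = 4.6 kHz, folds to fs − 8.4 kHz = 0.8 kHz.
32 kHz mod fs = 4.4 kHz.
4.4 kHz ≤ fs/2 = 4.6 kHz, appears at 4.4 kHz.
2.8 kHz ≤ fs/2 = 4.6 kHz, passes unchanged.
26.8 kHz mod fs = 8.4 kHz.
8.4 kHz > fs/2 = 4.6 kHz, folds to fs − 8.4 kHz = 0.8 kHz.
12 kHz mod fs = 2.8 kHz.
2.8 kHz ≤ fs/2 = 4.6 kHz, appears at 2.8 kHz.
Distinct values: {0.8 kHz, 2.8 kHz, 4.4 kHz}.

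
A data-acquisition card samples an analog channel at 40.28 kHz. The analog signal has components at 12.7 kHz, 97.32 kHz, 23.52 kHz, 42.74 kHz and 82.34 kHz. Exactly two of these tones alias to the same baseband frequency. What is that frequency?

16.76 kHz

fs/2 = 20.14 kHz.
12.7 kHz ≤ fs/2 = 20.14 kHz, passes unchanged.
97.32 kHz mod fs = 16.76 kHz.
16.76 kHz ≤ fs/2 = 20.14 kHz, appears at 16.76 kHz.
23.52 kHz > fs/2 = 20.14 kHz, folds to fs − 23.52 kHz = 16.76 kHz.
42.74 kHz mod fs = 2.46 kHz.
2.46 kHz ≤ fs/2 = 20.14 kHz, appears at 2.46 kHz.
82.34 kHz mod fs = 1.78 kHz.
1.78 kHz ≤ fs/2 = 20.14 kHz, appears at 1.78 kHz.
23.52 kHz and 97.32 kHz both map to 16.76 kHz.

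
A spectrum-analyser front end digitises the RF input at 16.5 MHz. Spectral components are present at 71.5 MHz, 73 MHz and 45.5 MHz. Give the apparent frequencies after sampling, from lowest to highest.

4 MHz, 5.5 MHz, 7 MHz

fs/2 = 8.25 MHz.
71.5 MHz mod fs = 5.5 MHz.
5.5 MHz ≤ fs/2 = 8.25 MHz, appears at 5.5 MHz.
73 MHz mod fs = 7 MHz.
7 MHz ≤ fs/2 = 8.25 MHz, appears at 7 MHz.
45.5 MHz mod fs = 12.5 MHz.
12.5 MHz > fs/2 = 8.25 MHz, folds to fs − 12.5 MHz = 4 MHz.
Distinct values: {4 MHz, 5.5 MHz, 7 MHz}.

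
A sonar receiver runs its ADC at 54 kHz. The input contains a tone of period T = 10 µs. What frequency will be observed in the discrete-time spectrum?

T = 10 µs → f = 1/T = 100 kHz.
100 kHz mod fs = 46 kHz.
46 kHz > fs/2 = 27 kHz, folds to fs − 46 kHz = 8 kHz.

8 kHz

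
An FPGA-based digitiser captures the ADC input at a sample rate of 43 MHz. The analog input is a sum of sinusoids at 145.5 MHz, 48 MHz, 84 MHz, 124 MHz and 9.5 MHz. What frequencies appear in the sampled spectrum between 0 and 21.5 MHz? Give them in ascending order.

2 MHz, 5 MHz, 9.5 MHz, 16.5 MHz

fs/2 = 21.5 MHz.
145.5 MHz mod fs = 16.5 MHz.
16.5 MHz ≤ fs/2 = 21.5 MHz, appears at 16.5 MHz.
48 MHz mod fs = 5 MHz.
5 MHz ≤ fs/2 = 21.5 MHz, appears at 5 MHz.
84 MHz mod fs = 41 MHz.
41 MHz > fs/2 = 21.5 MHz, folds to fs − 41 MHz = 2 MHz.
124 MHz mod fs = 38 MHz.
38 MHz > fs/2 = 21.5 MHz, folds to fs − 38 MHz = 5 MHz.
9.5 MHz ≤ fs/2 = 21.5 MHz, passes unchanged.
Distinct values: {2 MHz, 5 MHz, 9.5 MHz, 16.5 MHz}.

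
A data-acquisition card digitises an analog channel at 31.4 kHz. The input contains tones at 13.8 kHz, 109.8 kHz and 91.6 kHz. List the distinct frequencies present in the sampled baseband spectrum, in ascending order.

fs/2 = 15.7 kHz.
13.8 kHz ≤ fs/2 = 15.7 kHz, passes unchanged.
109.8 kHz mod fs = 15.6 kHz.
15.6 kHz ≤ fs/2 = 15.7 kHz, appears at 15.6 kHz.
91.6 kHz mod fs = 28.8 kHz.
28.8 kHz > fs/2 = 15.7 kHz, folds to fs − 28.8 kHz = 2.6 kHz.
Distinct values: {2.6 kHz, 13.8 kHz, 15.6 kHz}.

2.6 kHz, 13.8 kHz, 15.6 kHz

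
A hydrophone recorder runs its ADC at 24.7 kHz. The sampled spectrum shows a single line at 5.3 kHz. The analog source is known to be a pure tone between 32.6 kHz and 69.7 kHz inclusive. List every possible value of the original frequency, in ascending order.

44.1 kHz, 54.7 kHz, 68.8 kHz

Frequencies that alias to 5.3 kHz are k·fs ± 5.3 kHz for integer k ≥ 0.
k=0: 5.3 kHz.
k=1: 19.4 kHz, 30 kHz.
k=2: 44.1 kHz, 54.7 kHz.
k=3: 68.8 kHz, 79.4 kHz.
k=4: 93.5 kHz, 104.1 kHz.
Within [32.6 kHz, 69.7 kHz]: 44.1 kHz, 54.7 kHz, 68.8 kHz.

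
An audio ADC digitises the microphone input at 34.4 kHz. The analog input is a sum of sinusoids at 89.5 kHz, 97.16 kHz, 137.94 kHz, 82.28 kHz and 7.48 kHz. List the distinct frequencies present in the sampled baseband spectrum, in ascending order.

0.34 kHz, 6.04 kHz, 7.48 kHz, 13.48 kHz, 13.7 kHz

fs/2 = 17.2 kHz.
89.5 kHz mod fs = 20.7 kHz.
20.7 kHz > fs/2 = 17.2 kHz, folds to fs − 20.7 kHz = 13.7 kHz.
97.16 kHz mod fs = 28.36 kHz.
28.36 kHz > fs/2 = 17.2 kHz, folds to fs − 28.36 kHz = 6.04 kHz.
137.94 kHz mod fs = 0.34 kHz.
0.34 kHz ≤ fs/2 = 17.2 kHz, appears at 0.34 kHz.
82.28 kHz mod fs = 13.48 kHz.
13.48 kHz ≤ fs/2 = 17.2 kHz, appears at 13.48 kHz.
7.48 kHz ≤ fs/2 = 17.2 kHz, passes unchanged.
Distinct values: {0.34 kHz, 6.04 kHz, 7.48 kHz, 13.48 kHz, 13.7 kHz}.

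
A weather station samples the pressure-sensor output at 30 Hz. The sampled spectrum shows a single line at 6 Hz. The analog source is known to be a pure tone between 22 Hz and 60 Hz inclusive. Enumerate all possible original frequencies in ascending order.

24 Hz, 36 Hz, 54 Hz

Frequencies that alias to 6 Hz are k·fs ± 6 Hz for integer k ≥ 0.
k=0: 6 Hz.
k=1: 24 Hz, 36 Hz.
k=2: 54 Hz, 66 Hz.
k=3: 84 Hz, 96 Hz.
Within [22 Hz, 60 Hz]: 24 Hz, 36 Hz, 54 Hz.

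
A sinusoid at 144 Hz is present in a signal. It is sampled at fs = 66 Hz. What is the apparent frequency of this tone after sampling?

144 Hz mod fs = 12 Hz.
12 Hz ≤ fs/2 = 33 Hz, appears at 12 Hz.

12 Hz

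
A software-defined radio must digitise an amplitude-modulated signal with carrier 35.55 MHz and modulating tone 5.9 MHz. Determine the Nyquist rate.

AM sidebands sit at fc ± fm = 29.65 MHz and 41.45 MHz.
Highest-frequency component: 41.45 MHz.
Nyquist rate = 2 × 41.45 MHz = 82.9 MHz.

82.9 MHz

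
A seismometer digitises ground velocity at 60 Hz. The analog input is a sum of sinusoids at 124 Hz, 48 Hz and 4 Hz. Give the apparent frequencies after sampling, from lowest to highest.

fs/2 = 30 Hz.
124 Hz mod fs = 4 Hz.
4 Hz ≤ fs/2 = 30 Hz, appears at 4 Hz.
48 Hz > fs/2 = 30 Hz, folds to fs − 48 Hz = 12 Hz.
4 Hz ≤ fs/2 = 30 Hz, passes unchanged.
Distinct values: {4 Hz, 12 Hz}.

4 Hz, 12 Hz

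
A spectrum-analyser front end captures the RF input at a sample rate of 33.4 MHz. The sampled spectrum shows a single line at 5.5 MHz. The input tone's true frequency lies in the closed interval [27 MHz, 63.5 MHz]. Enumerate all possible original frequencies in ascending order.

27.9 MHz, 38.9 MHz, 61.3 MHz

Frequencies that alias to 5.5 MHz are k·fs ± 5.5 MHz for integer k ≥ 0.
k=0: 5.5 MHz.
k=1: 27.9 MHz, 38.9 MHz.
k=2: 61.3 MHz, 72.3 MHz.
k=3: 94.7 MHz, 105.7 MHz.
Within [27 MHz, 63.5 MHz]: 27.9 MHz, 38.9 MHz, 61.3 MHz.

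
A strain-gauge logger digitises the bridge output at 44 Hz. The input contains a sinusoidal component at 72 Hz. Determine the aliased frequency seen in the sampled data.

16 Hz

72 Hz mod fs = 28 Hz.
28 Hz > fs/2 = 22 Hz, folds to fs − 28 Hz = 16 Hz.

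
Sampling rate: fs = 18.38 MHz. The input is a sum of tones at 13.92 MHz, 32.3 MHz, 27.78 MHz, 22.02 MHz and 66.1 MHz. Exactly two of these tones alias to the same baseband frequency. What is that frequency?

fs/2 = 9.19 MHz.
13.92 MHz > fs/2 = 9.19 MHz, folds to fs − 13.92 MHz = 4.46 MHz.
32.3 MHz mod fs = 13.92 MHz.
13.92 MHz > fs/2 = 9.19 MHz, folds to fs − 13.92 MHz = 4.46 MHz.
27.78 MHz mod fs = 9.4 MHz.
9.4 MHz > fs/2 = 9.19 MHz, folds to fs − 9.4 MHz = 8.98 MHz.
22.02 MHz mod fs = 3.64 MHz.
3.64 MHz ≤ fs/2 = 9.19 MHz, appears at 3.64 MHz.
66.1 MHz mod fs = 10.96 MHz.
10.96 MHz > fs/2 = 9.19 MHz, folds to fs − 10.96 MHz = 7.42 MHz.
13.92 MHz and 32.3 MHz both map to 4.46 MHz.

4.46 MHz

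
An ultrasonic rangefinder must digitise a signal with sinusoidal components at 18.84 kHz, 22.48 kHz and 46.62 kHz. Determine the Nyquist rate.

Highest-frequency component: 46.62 kHz.
Nyquist rate = 2 × 46.62 kHz = 93.24 kHz.

93.24 kHz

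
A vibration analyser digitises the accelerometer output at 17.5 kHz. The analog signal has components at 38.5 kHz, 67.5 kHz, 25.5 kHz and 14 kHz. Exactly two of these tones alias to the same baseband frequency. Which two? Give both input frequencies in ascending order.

fs/2 = 8.75 kHz.
38.5 kHz mod fs = 3.5 kHz.
3.5 kHz ≤ fs/2 = 8.75 kHz, appears at 3.5 kHz.
67.5 kHz mod fs = 15 kHz.
15 kHz > fs/2 = 8.75 kHz, folds to fs − 15 kHz = 2.5 kHz.
25.5 kHz mod fs = 8 kHz.
8 kHz ≤ fs/2 = 8.75 kHz, appears at 8 kHz.
14 kHz > fs/2 = 8.75 kHz, folds to fs − 14 kHz = 3.5 kHz.
14 kHz and 38.5 kHz both map to 3.5 kHz.

14 kHz, 38.5 kHz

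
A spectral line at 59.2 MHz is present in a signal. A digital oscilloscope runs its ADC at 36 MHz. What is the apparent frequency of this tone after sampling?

12.8 MHz

59.2 MHz mod fs = 23.2 MHz.
23.2 MHz > fs/2 = 18 MHz, folds to fs − 23.2 MHz = 12.8 MHz.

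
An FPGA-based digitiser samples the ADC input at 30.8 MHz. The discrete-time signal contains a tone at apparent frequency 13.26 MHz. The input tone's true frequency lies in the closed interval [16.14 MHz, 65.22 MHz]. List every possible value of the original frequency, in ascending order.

17.54 MHz, 44.06 MHz, 48.34 MHz

Frequencies that alias to 13.26 MHz are k·fs ± 13.26 MHz for integer k ≥ 0.
k=0: 13.26 MHz.
k=1: 17.54 MHz, 44.06 MHz.
k=2: 48.34 MHz, 74.86 MHz.
k=3: 79.14 MHz, 105.66 MHz.
Within [16.14 MHz, 65.22 MHz]: 17.54 MHz, 44.06 MHz, 48.34 MHz.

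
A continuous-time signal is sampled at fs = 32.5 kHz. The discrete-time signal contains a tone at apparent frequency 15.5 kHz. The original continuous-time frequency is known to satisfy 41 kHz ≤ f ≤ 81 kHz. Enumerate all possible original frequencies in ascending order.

48 kHz, 49.5 kHz, 80.5 kHz

Frequencies that alias to 15.5 kHz are k·fs ± 15.5 kHz for integer k ≥ 0.
k=0: 15.5 kHz.
k=1: 17 kHz, 48 kHz.
k=2: 49.5 kHz, 80.5 kHz.
k=3: 82 kHz, 113 kHz.
Within [41 kHz, 81 kHz]: 48 kHz, 49.5 kHz, 80.5 kHz.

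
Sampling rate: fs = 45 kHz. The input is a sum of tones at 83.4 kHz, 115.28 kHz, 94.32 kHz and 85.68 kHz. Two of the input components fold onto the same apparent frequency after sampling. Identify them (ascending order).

fs/2 = 22.5 kHz.
83.4 kHz mod fs = 38.4 kHz.
38.4 kHz > fs/2 = 22.5 kHz, folds to fs − 38.4 kHz = 6.6 kHz.
115.28 kHz mod fs = 25.28 kHz.
25.28 kHz > fs/2 = 22.5 kHz, folds to fs − 25.28 kHz = 19.72 kHz.
94.32 kHz mod fs = 4.32 kHz.
4.32 kHz ≤ fs/2 = 22.5 kHz, appears at 4.32 kHz.
85.68 kHz mod fs = 40.68 kHz.
40.68 kHz > fs/2 = 22.5 kHz, folds to fs − 40.68 kHz = 4.32 kHz.
85.68 kHz and 94.32 kHz both map to 4.32 kHz.

85.68 kHz, 94.32 kHz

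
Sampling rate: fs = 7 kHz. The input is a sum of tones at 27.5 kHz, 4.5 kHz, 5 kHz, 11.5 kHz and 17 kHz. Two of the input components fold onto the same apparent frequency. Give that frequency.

fs/2 = 3.5 kHz.
27.5 kHz mod fs = 6.5 kHz.
6.5 kHz > fs/2 = 3.5 kHz, folds to fs − 6.5 kHz = 0.5 kHz.
4.5 kHz > fs/2 = 3.5 kHz, folds to fs − 4.5 kHz = 2.5 kHz.
5 kHz > fs/2 = 3.5 kHz, folds to fs − 5 kHz = 2 kHz.
11.5 kHz mod fs = 4.5 kHz.
4.5 kHz > fs/2 = 3.5 kHz, folds to fs − 4.5 kHz = 2.5 kHz.
17 kHz mod fs = 3 kHz.
3 kHz ≤ fs/2 = 3.5 kHz, appears at 3 kHz.
4.5 kHz and 11.5 kHz both map to 2.5 kHz.

2.5 kHz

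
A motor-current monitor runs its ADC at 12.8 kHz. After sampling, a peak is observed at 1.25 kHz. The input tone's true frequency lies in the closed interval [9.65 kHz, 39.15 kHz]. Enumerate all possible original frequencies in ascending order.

Frequencies that alias to 1.25 kHz are k·fs ± 1.25 kHz for integer k ≥ 0.
k=0: 1.25 kHz.
k=1: 11.55 kHz, 14.05 kHz.
k=2: 24.35 kHz, 26.85 kHz.
k=3: 37.15 kHz, 39.65 kHz.
k=4: 49.95 kHz, 52.45 kHz.
Within [9.65 kHz, 39.15 kHz]: 11.55 kHz, 14.05 kHz, 24.35 kHz, 26.85 kHz, 37.15 kHz.

11.55 kHz, 14.05 kHz, 24.35 kHz, 26.85 kHz, 37.15 kHz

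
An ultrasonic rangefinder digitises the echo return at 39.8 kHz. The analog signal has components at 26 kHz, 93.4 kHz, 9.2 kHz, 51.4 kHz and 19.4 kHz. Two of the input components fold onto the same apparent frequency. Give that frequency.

13.8 kHz

fs/2 = 19.9 kHz.
26 kHz > fs/2 = 19.9 kHz, folds to fs − 26 kHz = 13.8 kHz.
93.4 kHz mod fs = 13.8 kHz.
13.8 kHz ≤ fs/2 = 19.9 kHz, appears at 13.8 kHz.
9.2 kHz ≤ fs/2 = 19.9 kHz, passes unchanged.
51.4 kHz mod fs = 11.6 kHz.
11.6 kHz ≤ fs/2 = 19.9 kHz, appears at 11.6 kHz.
19.4 kHz ≤ fs/2 = 19.9 kHz, passes unchanged.
26 kHz and 93.4 kHz both map to 13.8 kHz.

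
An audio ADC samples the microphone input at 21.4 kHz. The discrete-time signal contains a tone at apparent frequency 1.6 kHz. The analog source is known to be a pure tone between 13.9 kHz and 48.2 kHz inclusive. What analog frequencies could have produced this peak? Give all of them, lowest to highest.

Frequencies that alias to 1.6 kHz are k·fs ± 1.6 kHz for integer k ≥ 0.
k=0: 1.6 kHz.
k=1: 19.8 kHz, 23 kHz.
k=2: 41.2 kHz, 44.4 kHz.
k=3: 62.6 kHz, 65.8 kHz.
Within [13.9 kHz, 48.2 kHz]: 19.8 kHz, 23 kHz, 41.2 kHz, 44.4 kHz.

19.8 kHz, 23 kHz, 41.2 kHz, 44.4 kHz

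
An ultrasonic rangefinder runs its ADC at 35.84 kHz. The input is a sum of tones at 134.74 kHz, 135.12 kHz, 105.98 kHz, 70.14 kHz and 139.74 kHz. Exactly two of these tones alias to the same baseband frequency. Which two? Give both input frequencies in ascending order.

fs/2 = 17.92 kHz.
134.74 kHz mod fs = 27.22 kHz.
27.22 kHz > fs/2 = 17.92 kHz, folds to fs − 27.22 kHz = 8.62 kHz.
135.12 kHz mod fs = 27.6 kHz.
27.6 kHz > fs/2 = 17.92 kHz, folds to fs − 27.6 kHz = 8.24 kHz.
105.98 kHz mod fs = 34.3 kHz.
34.3 kHz > fs/2 = 17.92 kHz, folds to fs − 34.3 kHz = 1.54 kHz.
70.14 kHz mod fs = 34.3 kHz.
34.3 kHz > fs/2 = 17.92 kHz, folds to fs − 34.3 kHz = 1.54 kHz.
139.74 kHz mod fs = 32.22 kHz.
32.22 kHz > fs/2 = 17.92 kHz, folds to fs − 32.22 kHz = 3.62 kHz.
70.14 kHz and 105.98 kHz both map to 1.54 kHz.

70.14 kHz, 105.98 kHz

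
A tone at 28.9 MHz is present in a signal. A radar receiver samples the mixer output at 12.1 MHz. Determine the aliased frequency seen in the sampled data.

4.7 MHz

28.9 MHz mod fs = 4.7 MHz.
4.7 MHz ≤ fs/2 = 6.05 MHz, appears at 4.7 MHz.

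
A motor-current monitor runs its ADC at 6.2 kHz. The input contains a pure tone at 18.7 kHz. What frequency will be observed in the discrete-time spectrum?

18.7 kHz mod fs = 0.1 kHz.
0.1 kHz ≤ fs/2 = 3.1 kHz, appears at 0.1 kHz.

0.1 kHz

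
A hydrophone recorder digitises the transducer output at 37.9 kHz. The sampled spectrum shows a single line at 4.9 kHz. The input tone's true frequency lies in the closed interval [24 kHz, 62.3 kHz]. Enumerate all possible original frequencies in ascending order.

Frequencies that alias to 4.9 kHz are k·fs ± 4.9 kHz for integer k ≥ 0.
k=0: 4.9 kHz.
k=1: 33 kHz, 42.8 kHz.
k=2: 70.9 kHz, 80.7 kHz.
Within [24 kHz, 62.3 kHz]: 33 kHz, 42.8 kHz.

33 kHz, 42.8 kHz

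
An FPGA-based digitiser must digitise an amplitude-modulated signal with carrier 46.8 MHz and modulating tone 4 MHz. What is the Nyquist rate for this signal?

101.6 MHz

AM sidebands sit at fc ± fm = 42.8 MHz and 50.8 MHz.
Highest-frequency component: 50.8 MHz.
Nyquist rate = 2 × 50.8 MHz = 101.6 MHz.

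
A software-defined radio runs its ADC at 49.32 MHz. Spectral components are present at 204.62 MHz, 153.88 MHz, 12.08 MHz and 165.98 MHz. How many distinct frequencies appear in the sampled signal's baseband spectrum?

fs/2 = 24.66 MHz.
204.62 MHz mod fs = 7.34 MHz.
7.34 MHz ≤ fs/2 = 24.66 MHz, appears at 7.34 MHz.
153.88 MHz mod fs = 5.92 MHz.
5.92 MHz ≤ fs/2 = 24.66 MHz, appears at 5.92 MHz.
12.08 MHz ≤ fs/2 = 24.66 MHz, passes unchanged.
165.98 MHz mod fs = 18.02 MHz.
18.02 MHz ≤ fs/2 = 24.66 MHz, appears at 18.02 MHz.
Distinct values: {5.92 MHz, 7.34 MHz, 12.08 MHz, 18.02 MHz} → 4.

4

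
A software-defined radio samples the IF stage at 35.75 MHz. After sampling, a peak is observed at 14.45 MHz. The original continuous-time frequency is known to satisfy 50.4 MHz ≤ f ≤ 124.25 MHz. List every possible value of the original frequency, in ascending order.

Frequencies that alias to 14.45 MHz are k·fs ± 14.45 MHz for integer k ≥ 0.
k=0: 14.45 MHz.
k=1: 21.3 MHz, 50.2 MHz.
k=2: 57.05 MHz, 85.95 MHz.
k=3: 92.8 MHz, 121.7 MHz.
k=4: 128.55 MHz, 157.45 MHz.
Within [50.4 MHz, 124.25 MHz]: 57.05 MHz, 85.95 MHz, 92.8 MHz, 121.7 MHz.

57.05 MHz, 85.95 MHz, 92.8 MHz, 121.7 MHz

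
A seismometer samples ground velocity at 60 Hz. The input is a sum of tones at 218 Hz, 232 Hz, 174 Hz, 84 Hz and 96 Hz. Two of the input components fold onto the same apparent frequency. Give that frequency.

24 Hz

fs/2 = 30 Hz.
218 Hz mod fs = 38 Hz.
38 Hz > fs/2 = 30 Hz, folds to fs − 38 Hz = 22 Hz.
232 Hz mod fs = 52 Hz.
52 Hz > fs/2 = 30 Hz, folds to fs − 52 Hz = 8 Hz.
174 Hz mod fs = 54 Hz.
54 Hz > fs/2 = 30 Hz, folds to fs − 54 Hz = 6 Hz.
84 Hz mod fs = 24 Hz.
24 Hz ≤ fs/2 = 30 Hz, appears at 24 Hz.
96 Hz mod fs = 36 Hz.
36 Hz > fs/2 = 30 Hz, folds to fs − 36 Hz = 24 Hz.
84 Hz and 96 Hz both map to 24 Hz.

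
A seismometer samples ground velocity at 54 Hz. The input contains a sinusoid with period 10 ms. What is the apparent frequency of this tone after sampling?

8 Hz

T = 10 ms → f = 1/T = 100 Hz.
100 Hz mod fs = 46 Hz.
46 Hz > fs/2 = 27 Hz, folds to fs − 46 Hz = 8 Hz.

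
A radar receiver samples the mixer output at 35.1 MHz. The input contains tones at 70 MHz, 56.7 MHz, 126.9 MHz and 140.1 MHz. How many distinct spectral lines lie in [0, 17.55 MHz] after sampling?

3

fs/2 = 17.55 MHz.
70 MHz mod fs = 34.9 MHz.
34.9 MHz > fs/2 = 17.55 MHz, folds to fs − 34.9 MHz = 0.2 MHz.
56.7 MHz mod fs = 21.6 MHz.
21.6 MHz > fs/2 = 17.55 MHz, folds to fs − 21.6 MHz = 13.5 MHz.
126.9 MHz mod fs = 21.6 MHz.
21.6 MHz > fs/2 = 17.55 MHz, folds to fs − 21.6 MHz = 13.5 MHz.
140.1 MHz mod fs = 34.8 MHz.
34.8 MHz > fs/2 = 17.55 MHz, folds to fs − 34.8 MHz = 0.3 MHz.
Distinct values: {0.2 MHz, 0.3 MHz, 13.5 MHz} → 3.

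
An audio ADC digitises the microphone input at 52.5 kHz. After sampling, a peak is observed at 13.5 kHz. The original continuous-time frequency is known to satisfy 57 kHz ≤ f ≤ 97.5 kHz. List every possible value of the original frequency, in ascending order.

66 kHz, 91.5 kHz

Frequencies that alias to 13.5 kHz are k·fs ± 13.5 kHz for integer k ≥ 0.
k=0: 13.5 kHz.
k=1: 39 kHz, 66 kHz.
k=2: 91.5 kHz, 118.5 kHz.
k=3: 144 kHz, 171 kHz.
Within [57 kHz, 97.5 kHz]: 66 kHz, 91.5 kHz.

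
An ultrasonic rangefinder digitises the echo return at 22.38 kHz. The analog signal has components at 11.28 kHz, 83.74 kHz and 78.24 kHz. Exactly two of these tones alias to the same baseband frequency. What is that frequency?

fs/2 = 11.19 kHz.
11.28 kHz > fs/2 = 11.19 kHz, folds to fs − 11.28 kHz = 11.1 kHz.
83.74 kHz mod fs = 16.6 kHz.
16.6 kHz > fs/2 = 11.19 kHz, folds to fs − 16.6 kHz = 5.78 kHz.
78.24 kHz mod fs = 11.1 kHz.
11.1 kHz ≤ fs/2 = 11.19 kHz, appears at 11.1 kHz.
11.28 kHz and 78.24 kHz both map to 11.1 kHz.

11.1 kHz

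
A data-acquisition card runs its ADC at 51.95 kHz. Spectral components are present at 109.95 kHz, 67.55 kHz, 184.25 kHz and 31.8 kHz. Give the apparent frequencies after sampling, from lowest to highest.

fs/2 = 25.975 kHz.
109.95 kHz mod fs = 6.05 kHz.
6.05 kHz ≤ fs/2 = 25.975 kHz, appears at 6.05 kHz.
67.55 kHz mod fs = 15.6 kHz.
15.6 kHz ≤ fs/2 = 25.975 kHz, appears at 15.6 kHz.
184.25 kHz mod fs = 28.4 kHz.
28.4 kHz > fs/2 = 25.975 kHz, folds to fs − 28.4 kHz = 23.55 kHz.
31.8 kHz > fs/2 = 25.975 kHz, folds to fs − 31.8 kHz = 20.15 kHz.
Distinct values: {6.05 kHz, 15.6 kHz, 20.15 kHz, 23.55 kHz}.

6.05 kHz, 15.6 kHz, 20.15 kHz, 23.55 kHz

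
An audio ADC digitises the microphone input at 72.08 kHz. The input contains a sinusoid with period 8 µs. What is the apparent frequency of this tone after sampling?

T = 8 µs → f = 1/T = 125 kHz.
125 kHz mod fs = 52.92 kHz.
52.92 kHz > fs/2 = 36.04 kHz, folds to fs − 52.92 kHz = 19.16 kHz.

19.16 kHz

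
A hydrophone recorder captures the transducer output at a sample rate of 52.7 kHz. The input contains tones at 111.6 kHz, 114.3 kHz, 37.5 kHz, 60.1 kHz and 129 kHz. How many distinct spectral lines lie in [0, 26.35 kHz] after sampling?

fs/2 = 26.35 kHz.
111.6 kHz mod fs = 6.2 kHz.
6.2 kHz ≤ fs/2 = 26.35 kHz, appears at 6.2 kHz.
114.3 kHz mod fs = 8.9 kHz.
8.9 kHz ≤ fs/2 = 26.35 kHz, appears at 8.9 kHz.
37.5 kHz > fs/2 = 26.35 kHz, folds to fs − 37.5 kHz = 15.2 kHz.
60.1 kHz mod fs = 7.4 kHz.
7.4 kHz ≤ fs/2 = 26.35 kHz, appears at 7.4 kHz.
129 kHz mod fs = 23.6 kHz.
23.6 kHz ≤ fs/2 = 26.35 kHz, appears at 23.6 kHz.
Distinct values: {6.2 kHz, 7.4 kHz, 8.9 kHz, 15.2 kHz, 23.6 kHz} → 5.

5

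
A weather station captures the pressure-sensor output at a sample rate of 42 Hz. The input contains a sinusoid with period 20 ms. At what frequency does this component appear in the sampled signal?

T = 20 ms → f = 1/T = 50 Hz.
50 Hz mod fs = 8 Hz.
8 Hz ≤ fs/2 = 21 Hz, appears at 8 Hz.

8 Hz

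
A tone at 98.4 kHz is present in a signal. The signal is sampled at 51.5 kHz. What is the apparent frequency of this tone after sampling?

98.4 kHz mod fs = 46.9 kHz.
46.9 kHz > fs/2 = 25.75 kHz, folds to fs − 46.9 kHz = 4.6 kHz.

4.6 kHz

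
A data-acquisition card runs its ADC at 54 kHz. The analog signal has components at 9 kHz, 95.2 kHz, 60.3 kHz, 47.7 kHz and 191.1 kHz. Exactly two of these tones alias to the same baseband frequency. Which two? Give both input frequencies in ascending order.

47.7 kHz, 60.3 kHz

fs/2 = 27 kHz.
9 kHz ≤ fs/2 = 27 kHz, passes unchanged.
95.2 kHz mod fs = 41.2 kHz.
41.2 kHz > fs/2 = 27 kHz, folds to fs − 41.2 kHz = 12.8 kHz.
60.3 kHz mod fs = 6.3 kHz.
6.3 kHz ≤ fs/2 = 27 kHz, appears at 6.3 kHz.
47.7 kHz > fs/2 = 27 kHz, folds to fs − 47.7 kHz = 6.3 kHz.
191.1 kHz mod fs = 29.1 kHz.
29.1 kHz > fs/2 = 27 kHz, folds to fs − 29.1 kHz = 24.9 kHz.
47.7 kHz and 60.3 kHz both map to 6.3 kHz.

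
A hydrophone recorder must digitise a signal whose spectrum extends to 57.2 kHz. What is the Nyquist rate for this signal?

114.4 kHz

Nyquist rate = 2 × 57.2 kHz = 114.4 kHz.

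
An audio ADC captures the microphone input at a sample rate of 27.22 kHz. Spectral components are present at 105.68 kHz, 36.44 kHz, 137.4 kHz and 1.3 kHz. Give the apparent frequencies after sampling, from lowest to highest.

fs/2 = 13.61 kHz.
105.68 kHz mod fs = 24.02 kHz.
24.02 kHz > fs/2 = 13.61 kHz, folds to fs − 24.02 kHz = 3.2 kHz.
36.44 kHz mod fs = 9.22 kHz.
9.22 kHz ≤ fs/2 = 13.61 kHz, appears at 9.22 kHz.
137.4 kHz mod fs = 1.3 kHz.
1.3 kHz ≤ fs/2 = 13.61 kHz, appears at 1.3 kHz.
1.3 kHz ≤ fs/2 = 13.61 kHz, passes unchanged.
Distinct values: {1.3 kHz, 3.2 kHz, 9.22 kHz}.

1.3 kHz, 3.2 kHz, 9.22 kHz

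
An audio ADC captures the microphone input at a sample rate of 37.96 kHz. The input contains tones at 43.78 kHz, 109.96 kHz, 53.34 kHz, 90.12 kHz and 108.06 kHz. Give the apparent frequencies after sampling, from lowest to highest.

3.92 kHz, 5.82 kHz, 14.2 kHz, 15.38 kHz

fs/2 = 18.98 kHz.
43.78 kHz mod fs = 5.82 kHz.
5.82 kHz ≤ fs/2 = 18.98 kHz, appears at 5.82 kHz.
109.96 kHz mod fs = 34.04 kHz.
34.04 kHz > fs/2 = 18.98 kHz, folds to fs − 34.04 kHz = 3.92 kHz.
53.34 kHz mod fs = 15.38 kHz.
15.38 kHz ≤ fs/2 = 18.98 kHz, appears at 15.38 kHz.
90.12 kHz mod fs = 14.2 kHz.
14.2 kHz ≤ fs/2 = 18.98 kHz, appears at 14.2 kHz.
108.06 kHz mod fs = 32.14 kHz.
32.14 kHz > fs/2 = 18.98 kHz, folds to fs − 32.14 kHz = 5.82 kHz.
Distinct values: {3.92 kHz, 5.82 kHz, 14.2 kHz, 15.38 kHz}.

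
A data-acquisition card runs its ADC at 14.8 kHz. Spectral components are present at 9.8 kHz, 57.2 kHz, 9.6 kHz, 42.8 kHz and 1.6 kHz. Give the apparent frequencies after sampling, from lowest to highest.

fs/2 = 7.4 kHz.
9.8 kHz > fs/2 = 7.4 kHz, folds to fs − 9.8 kHz = 5 kHz.
57.2 kHz mod fs = 12.8 kHz.
12.8 kHz > fs/2 = 7.4 kHz, folds to fs − 12.8 kHz = 2 kHz.
9.6 kHz > fs/2 = 7.4 kHz, folds to fs − 9.6 kHz = 5.2 kHz.
42.8 kHz mod fs = 13.2 kHz.
13.2 kHz > fs/2 = 7.4 kHz, folds to fs − 13.2 kHz = 1.6 kHz.
1.6 kHz ≤ fs/2 = 7.4 kHz, passes unchanged.
Distinct values: {1.6 kHz, 2 kHz, 5 kHz, 5.2 kHz}.

1.6 kHz, 2 kHz, 5 kHz, 5.2 kHz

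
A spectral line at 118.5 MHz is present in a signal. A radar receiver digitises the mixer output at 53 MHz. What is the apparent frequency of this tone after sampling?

118.5 MHz mod fs = 12.5 MHz.
12.5 MHz ≤ fs/2 = 26.5 MHz, appears at 12.5 MHz.

12.5 MHz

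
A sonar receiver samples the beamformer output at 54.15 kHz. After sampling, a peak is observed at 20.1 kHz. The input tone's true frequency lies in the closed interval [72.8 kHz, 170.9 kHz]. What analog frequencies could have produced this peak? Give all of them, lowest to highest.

74.25 kHz, 88.2 kHz, 128.4 kHz, 142.35 kHz

Frequencies that alias to 20.1 kHz are k·fs ± 20.1 kHz for integer k ≥ 0.
k=0: 20.1 kHz.
k=1: 34.05 kHz, 74.25 kHz.
k=2: 88.2 kHz, 128.4 kHz.
k=3: 142.35 kHz, 182.55 kHz.
k=4: 196.5 kHz, 236.7 kHz.
Within [72.8 kHz, 170.9 kHz]: 74.25 kHz, 88.2 kHz, 128.4 kHz, 142.35 kHz.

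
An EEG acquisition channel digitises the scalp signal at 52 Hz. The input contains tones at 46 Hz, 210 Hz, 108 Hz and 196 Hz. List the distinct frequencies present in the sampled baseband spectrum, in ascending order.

fs/2 = 26 Hz.
46 Hz > fs/2 = 26 Hz, folds to fs − 46 Hz = 6 Hz.
210 Hz mod fs = 2 Hz.
2 Hz ≤ fs/2 = 26 Hz, appears at 2 Hz.
108 Hz mod fs = 4 Hz.
4 Hz ≤ fs/2 = 26 Hz, appears at 4 Hz.
196 Hz mod fs = 40 Hz.
40 Hz > fs/2 = 26 Hz, folds to fs − 40 Hz = 12 Hz.
Distinct values: {2 Hz, 4 Hz, 6 Hz, 12 Hz}.

2 Hz, 4 Hz, 6 Hz, 12 Hz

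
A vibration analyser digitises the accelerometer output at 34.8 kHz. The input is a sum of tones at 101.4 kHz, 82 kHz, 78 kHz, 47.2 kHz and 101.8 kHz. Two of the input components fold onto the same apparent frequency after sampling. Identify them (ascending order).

fs/2 = 17.4 kHz.
101.4 kHz mod fs = 31.8 kHz.
31.8 kHz > fs/2 = 17.4 kHz, folds to fs − 31.8 kHz = 3 kHz.
82 kHz mod fs = 12.4 kHz.
12.4 kHz ≤ fs/2 = 17.4 kHz, appears at 12.4 kHz.
78 kHz mod fs = 8.4 kHz.
8.4 kHz ≤ fs/2 = 17.4 kHz, appears at 8.4 kHz.
47.2 kHz mod fs = 12.4 kHz.
12.4 kHz ≤ fs/2 = 17.4 kHz, appears at 12.4 kHz.
101.8 kHz mod fs = 32.2 kHz.
32.2 kHz > fs/2 = 17.4 kHz, folds to fs − 32.2 kHz = 2.6 kHz.
47.2 kHz and 82 kHz both map to 12.4 kHz.

47.2 kHz, 82 kHz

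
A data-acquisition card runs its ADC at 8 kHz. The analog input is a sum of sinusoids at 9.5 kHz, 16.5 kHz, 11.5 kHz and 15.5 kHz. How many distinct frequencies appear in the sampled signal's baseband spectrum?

3

fs/2 = 4 kHz.
9.5 kHz mod fs = 1.5 kHz.
1.5 kHz ≤ fs/2 = 4 kHz, appears at 1.5 kHz.
16.5 kHz mod fs = 0.5 kHz.
0.5 kHz ≤ fs/2 = 4 kHz, appears at 0.5 kHz.
11.5 kHz mod fs = 3.5 kHz.
3.5 kHz ≤ fs/2 = 4 kHz, appears at 3.5 kHz.
15.5 kHz mod fs = 7.5 kHz.
7.5 kHz > fs/2 = 4 kHz, folds to fs − 7.5 kHz = 0.5 kHz.
Distinct values: {0.5 kHz, 1.5 kHz, 3.5 kHz} → 3.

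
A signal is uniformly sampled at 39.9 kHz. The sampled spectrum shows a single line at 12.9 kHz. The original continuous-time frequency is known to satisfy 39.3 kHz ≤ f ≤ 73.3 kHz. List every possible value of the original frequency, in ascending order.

52.8 kHz, 66.9 kHz

Frequencies that alias to 12.9 kHz are k·fs ± 12.9 kHz for integer k ≥ 0.
k=0: 12.9 kHz.
k=1: 27 kHz, 52.8 kHz.
k=2: 66.9 kHz, 92.7 kHz.
k=3: 106.8 kHz, 132.6 kHz.
Within [39.3 kHz, 73.3 kHz]: 52.8 kHz, 66.9 kHz.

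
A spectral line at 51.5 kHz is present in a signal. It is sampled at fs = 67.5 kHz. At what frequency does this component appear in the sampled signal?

16 kHz

51.5 kHz > fs/2 = 33.75 kHz, folds to fs − 51.5 kHz = 16 kHz.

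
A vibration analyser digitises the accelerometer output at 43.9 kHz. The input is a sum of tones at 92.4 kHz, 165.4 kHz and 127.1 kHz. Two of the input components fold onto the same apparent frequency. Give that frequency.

4.6 kHz

fs/2 = 21.95 kHz.
92.4 kHz mod fs = 4.6 kHz.
4.6 kHz ≤ fs/2 = 21.95 kHz, appears at 4.6 kHz.
165.4 kHz mod fs = 33.7 kHz.
33.7 kHz > fs/2 = 21.95 kHz, folds to fs − 33.7 kHz = 10.2 kHz.
127.1 kHz mod fs = 39.3 kHz.
39.3 kHz > fs/2 = 21.95 kHz, folds to fs − 39.3 kHz = 4.6 kHz.
92.4 kHz and 127.1 kHz both map to 4.6 kHz.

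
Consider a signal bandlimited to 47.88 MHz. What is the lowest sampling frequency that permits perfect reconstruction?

95.76 MHz

Nyquist rate = 2 × 47.88 MHz = 95.76 MHz.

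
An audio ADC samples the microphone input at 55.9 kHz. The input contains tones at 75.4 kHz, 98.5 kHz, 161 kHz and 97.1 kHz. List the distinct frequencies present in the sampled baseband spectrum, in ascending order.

6.7 kHz, 13.3 kHz, 14.7 kHz, 19.5 kHz

fs/2 = 27.95 kHz.
75.4 kHz mod fs = 19.5 kHz.
19.5 kHz ≤ fs/2 = 27.95 kHz, appears at 19.5 kHz.
98.5 kHz mod fs = 42.6 kHz.
42.6 kHz > fs/2 = 27.95 kHz, folds to fs − 42.6 kHz = 13.3 kHz.
161 kHz mod fs = 49.2 kHz.
49.2 kHz > fs/2 = 27.95 kHz, folds to fs − 49.2 kHz = 6.7 kHz.
97.1 kHz mod fs = 41.2 kHz.
41.2 kHz > fs/2 = 27.95 kHz, folds to fs − 41.2 kHz = 14.7 kHz.
Distinct values: {6.7 kHz, 13.3 kHz, 14.7 kHz, 19.5 kHz}.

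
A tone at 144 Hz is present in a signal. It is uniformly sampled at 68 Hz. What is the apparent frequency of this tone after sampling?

8 Hz

144 Hz mod fs = 8 Hz.
8 Hz ≤ fs/2 = 34 Hz, appears at 8 Hz.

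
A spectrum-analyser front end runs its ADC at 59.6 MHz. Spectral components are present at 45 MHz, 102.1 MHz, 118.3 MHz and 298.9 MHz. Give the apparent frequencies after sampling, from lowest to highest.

fs/2 = 29.8 MHz.
45 MHz > fs/2 = 29.8 MHz, folds to fs − 45 MHz = 14.6 MHz.
102.1 MHz mod fs = 42.5 MHz.
42.5 MHz > fs/2 = 29.8 MHz, folds to fs − 42.5 MHz = 17.1 MHz.
118.3 MHz mod fs = 58.7 MHz.
58.7 MHz > fs/2 = 29.8 MHz, folds to fs − 58.7 MHz = 0.9 MHz.
298.9 MHz mod fs = 0.9 MHz.
0.9 MHz ≤ fs/2 = 29.8 MHz, appears at 0.9 MHz.
Distinct values: {0.9 MHz, 14.6 MHz, 17.1 MHz}.

0.9 MHz, 14.6 MHz, 17.1 MHz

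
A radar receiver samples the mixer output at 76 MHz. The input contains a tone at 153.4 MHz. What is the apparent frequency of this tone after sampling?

1.4 MHz

153.4 MHz mod fs = 1.4 MHz.
1.4 MHz ≤ fs/2 = 38 MHz, appears at 1.4 MHz.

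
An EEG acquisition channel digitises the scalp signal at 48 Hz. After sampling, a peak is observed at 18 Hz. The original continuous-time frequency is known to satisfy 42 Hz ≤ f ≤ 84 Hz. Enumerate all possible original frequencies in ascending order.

Frequencies that alias to 18 Hz are k·fs ± 18 Hz for integer k ≥ 0.
k=0: 18 Hz.
k=1: 30 Hz, 66 Hz.
k=2: 78 Hz, 114 Hz.
k=3: 126 Hz, 162 Hz.
Within [42 Hz, 84 Hz]: 66 Hz, 78 Hz.

66 Hz, 78 Hz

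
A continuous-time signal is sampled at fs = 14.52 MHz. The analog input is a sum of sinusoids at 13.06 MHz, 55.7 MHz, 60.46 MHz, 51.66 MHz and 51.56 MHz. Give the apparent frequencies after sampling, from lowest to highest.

fs/2 = 7.26 MHz.
13.06 MHz > fs/2 = 7.26 MHz, folds to fs − 13.06 MHz = 1.46 MHz.
55.7 MHz mod fs = 12.14 MHz.
12.14 MHz > fs/2 = 7.26 MHz, folds to fs − 12.14 MHz = 2.38 MHz.
60.46 MHz mod fs = 2.38 MHz.
2.38 MHz ≤ fs/2 = 7.26 MHz, appears at 2.38 MHz.
51.66 MHz mod fs = 8.1 MHz.
8.1 MHz > fs/2 = 7.26 MHz, folds to fs − 8.1 MHz = 6.42 MHz.
51.56 MHz mod fs = 8 MHz.
8 MHz > fs/2 = 7.26 MHz, folds to fs − 8 MHz = 6.52 MHz.
Distinct values: {1.46 MHz, 2.38 MHz, 6.42 MHz, 6.52 MHz}.

1.46 MHz, 2.38 MHz, 6.42 MHz, 6.52 MHz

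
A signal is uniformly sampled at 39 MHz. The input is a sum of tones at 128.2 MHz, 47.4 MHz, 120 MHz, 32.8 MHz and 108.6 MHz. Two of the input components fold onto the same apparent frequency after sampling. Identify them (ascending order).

47.4 MHz, 108.6 MHz

fs/2 = 19.5 MHz.
128.2 MHz mod fs = 11.2 MHz.
11.2 MHz ≤ fs/2 = 19.5 MHz, appears at 11.2 MHz.
47.4 MHz mod fs = 8.4 MHz.
8.4 MHz ≤ fs/2 = 19.5 MHz, appears at 8.4 MHz.
120 MHz mod fs = 3 MHz.
3 MHz ≤ fs/2 = 19.5 MHz, appears at 3 MHz.
32.8 MHz > fs/2 = 19.5 MHz, folds to fs − 32.8 MHz = 6.2 MHz.
108.6 MHz mod fs = 30.6 MHz.
30.6 MHz > fs/2 = 19.5 MHz, folds to fs − 30.6 MHz = 8.4 MHz.
47.4 MHz and 108.6 MHz both map to 8.4 MHz.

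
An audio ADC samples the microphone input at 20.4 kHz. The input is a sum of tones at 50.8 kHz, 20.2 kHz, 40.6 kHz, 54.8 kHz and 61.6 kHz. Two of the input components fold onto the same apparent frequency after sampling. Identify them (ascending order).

fs/2 = 10.2 kHz.
50.8 kHz mod fs = 10 kHz.
10 kHz ≤ fs/2 = 10.2 kHz, appears at 10 kHz.
20.2 kHz > fs/2 = 10.2 kHz, folds to fs − 20.2 kHz = 0.2 kHz.
40.6 kHz mod fs = 20.2 kHz.
20.2 kHz > fs/2 = 10.2 kHz, folds to fs − 20.2 kHz = 0.2 kHz.
54.8 kHz mod fs = 14 kHz.
14 kHz > fs/2 = 10.2 kHz, folds to fs − 14 kHz = 6.4 kHz.
61.6 kHz mod fs = 0.4 kHz.
0.4 kHz ≤ fs/2 = 10.2 kHz, appears at 0.4 kHz.
20.2 kHz and 40.6 kHz both map to 0.2 kHz.

20.2 kHz, 40.6 kHz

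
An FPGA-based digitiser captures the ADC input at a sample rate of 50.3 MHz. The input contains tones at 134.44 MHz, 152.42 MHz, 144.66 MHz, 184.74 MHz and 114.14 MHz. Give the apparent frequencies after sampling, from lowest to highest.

fs/2 = 25.15 MHz.
134.44 MHz mod fs = 33.84 MHz.
33.84 MHz > fs/2 = 25.15 MHz, folds to fs − 33.84 MHz = 16.46 MHz.
152.42 MHz mod fs = 1.52 MHz.
1.52 MHz ≤ fs/2 = 25.15 MHz, appears at 1.52 MHz.
144.66 MHz mod fs = 44.06 MHz.
44.06 MHz > fs/2 = 25.15 MHz, folds to fs − 44.06 MHz = 6.24 MHz.
184.74 MHz mod fs = 33.84 MHz.
33.84 MHz > fs/2 = 25.15 MHz, folds to fs − 33.84 MHz = 16.46 MHz.
114.14 MHz mod fs = 13.54 MHz.
13.54 MHz ≤ fs/2 = 25.15 MHz, appears at 13.54 MHz.
Distinct values: {1.52 MHz, 6.24 MHz, 13.54 MHz, 16.46 MHz}.

1.52 MHz, 6.24 MHz, 13.54 MHz, 16.46 MHz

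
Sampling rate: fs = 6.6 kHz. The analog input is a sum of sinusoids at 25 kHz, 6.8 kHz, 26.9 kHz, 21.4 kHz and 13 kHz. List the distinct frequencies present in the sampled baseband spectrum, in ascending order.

fs/2 = 3.3 kHz.
25 kHz mod fs = 5.2 kHz.
5.2 kHz > fs/2 = 3.3 kHz, folds to fs − 5.2 kHz = 1.4 kHz.
6.8 kHz mod fs = 0.2 kHz.
0.2 kHz ≤ fs/2 = 3.3 kHz, appears at 0.2 kHz.
26.9 kHz mod fs = 0.5 kHz.
0.5 kHz ≤ fs/2 = 3.3 kHz, appears at 0.5 kHz.
21.4 kHz mod fs = 1.6 kHz.
1.6 kHz ≤ fs/2 = 3.3 kHz, appears at 1.6 kHz.
13 kHz mod fs = 6.4 kHz.
6.4 kHz > fs/2 = 3.3 kHz, folds to fs − 6.4 kHz = 0.2 kHz.
Distinct values: {0.2 kHz, 0.5 kHz, 1.4 kHz, 1.6 kHz}.

0.2 kHz, 0.5 kHz, 1.4 kHz, 1.6 kHz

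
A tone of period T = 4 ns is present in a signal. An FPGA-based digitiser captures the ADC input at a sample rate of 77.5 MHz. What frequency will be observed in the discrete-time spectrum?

T = 4 ns → f = 1/T = 250 MHz.
250 MHz mod fs = 17.5 MHz.
17.5 MHz ≤ fs/2 = 38.75 MHz, appears at 17.5 MHz.

17.5 MHz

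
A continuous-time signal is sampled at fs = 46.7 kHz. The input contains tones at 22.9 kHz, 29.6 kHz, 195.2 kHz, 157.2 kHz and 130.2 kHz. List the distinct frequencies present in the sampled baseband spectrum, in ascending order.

8.4 kHz, 9.9 kHz, 17.1 kHz, 22.9 kHz

fs/2 = 23.35 kHz.
22.9 kHz ≤ fs/2 = 23.35 kHz, passes unchanged.
29.6 kHz > fs/2 = 23.35 kHz, folds to fs − 29.6 kHz = 17.1 kHz.
195.2 kHz mod fs = 8.4 kHz.
8.4 kHz ≤ fs/2 = 23.35 kHz, appears at 8.4 kHz.
157.2 kHz mod fs = 17.1 kHz.
17.1 kHz ≤ fs/2 = 23.35 kHz, appears at 17.1 kHz.
130.2 kHz mod fs = 36.8 kHz.
36.8 kHz > fs/2 = 23.35 kHz, folds to fs − 36.8 kHz = 9.9 kHz.
Distinct values: {8.4 kHz, 9.9 kHz, 17.1 kHz, 22.9 kHz}.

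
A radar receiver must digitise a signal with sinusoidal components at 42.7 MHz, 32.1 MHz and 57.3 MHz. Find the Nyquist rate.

114.6 MHz

Highest-frequency component: 57.3 MHz.
Nyquist rate = 2 × 57.3 MHz = 114.6 MHz.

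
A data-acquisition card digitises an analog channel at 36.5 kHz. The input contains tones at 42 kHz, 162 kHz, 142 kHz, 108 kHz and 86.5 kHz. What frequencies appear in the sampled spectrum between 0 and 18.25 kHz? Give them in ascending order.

1.5 kHz, 4 kHz, 5.5 kHz, 13.5 kHz, 16 kHz

fs/2 = 18.25 kHz.
42 kHz mod fs = 5.5 kHz.
5.5 kHz ≤ fs/2 = 18.25 kHz, appears at 5.5 kHz.
162 kHz mod fs = 16 kHz.
16 kHz ≤ fs/2 = 18.25 kHz, appears at 16 kHz.
142 kHz mod fs = 32.5 kHz.
32.5 kHz > fs/2 = 18.25 kHz, folds to fs − 32.5 kHz = 4 kHz.
108 kHz mod fs = 35 kHz.
35 kHz > fs/2 = 18.25 kHz, folds to fs − 35 kHz = 1.5 kHz.
86.5 kHz mod fs = 13.5 kHz.
13.5 kHz ≤ fs/2 = 18.25 kHz, appears at 13.5 kHz.
Distinct values: {1.5 kHz, 4 kHz, 5.5 kHz, 13.5 kHz, 16 kHz}.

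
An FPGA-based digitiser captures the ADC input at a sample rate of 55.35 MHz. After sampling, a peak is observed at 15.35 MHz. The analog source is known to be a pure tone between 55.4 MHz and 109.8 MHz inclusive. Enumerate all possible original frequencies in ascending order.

70.7 MHz, 95.35 MHz

Frequencies that alias to 15.35 MHz are k·fs ± 15.35 MHz for integer k ≥ 0.
k=0: 15.35 MHz.
k=1: 40 MHz, 70.7 MHz.
k=2: 95.35 MHz, 126.05 MHz.
k=3: 150.7 MHz, 181.4 MHz.
Within [55.4 MHz, 109.8 MHz]: 70.7 MHz, 95.35 MHz.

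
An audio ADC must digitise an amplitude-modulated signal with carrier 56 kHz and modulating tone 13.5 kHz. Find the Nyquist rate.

AM sidebands sit at fc ± fm = 42.5 kHz and 69.5 kHz.
Highest-frequency component: 69.5 kHz.
Nyquist rate = 2 × 69.5 kHz = 139 kHz.

139 kHz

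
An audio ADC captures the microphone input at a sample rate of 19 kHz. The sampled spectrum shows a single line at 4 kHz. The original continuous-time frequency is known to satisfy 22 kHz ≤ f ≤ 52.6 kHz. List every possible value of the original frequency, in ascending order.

23 kHz, 34 kHz, 42 kHz

Frequencies that alias to 4 kHz are k·fs ± 4 kHz for integer k ≥ 0.
k=0: 4 kHz.
k=1: 15 kHz, 23 kHz.
k=2: 34 kHz, 42 kHz.
k=3: 53 kHz, 61 kHz.
Within [22 kHz, 52.6 kHz]: 23 kHz, 34 kHz, 42 kHz.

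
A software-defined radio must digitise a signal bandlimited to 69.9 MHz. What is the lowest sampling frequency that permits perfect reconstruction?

139.8 MHz

Nyquist rate = 2 × 69.9 MHz = 139.8 MHz.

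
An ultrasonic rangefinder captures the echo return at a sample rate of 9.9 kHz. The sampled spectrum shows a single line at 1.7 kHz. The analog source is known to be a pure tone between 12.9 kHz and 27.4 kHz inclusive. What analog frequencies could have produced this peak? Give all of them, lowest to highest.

18.1 kHz, 21.5 kHz

Frequencies that alias to 1.7 kHz are k·fs ± 1.7 kHz for integer k ≥ 0.
k=0: 1.7 kHz.
k=1: 8.2 kHz, 11.6 kHz.
k=2: 18.1 kHz, 21.5 kHz.
k=3: 28 kHz, 31.4 kHz.
Within [12.9 kHz, 27.4 kHz]: 18.1 kHz, 21.5 kHz.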